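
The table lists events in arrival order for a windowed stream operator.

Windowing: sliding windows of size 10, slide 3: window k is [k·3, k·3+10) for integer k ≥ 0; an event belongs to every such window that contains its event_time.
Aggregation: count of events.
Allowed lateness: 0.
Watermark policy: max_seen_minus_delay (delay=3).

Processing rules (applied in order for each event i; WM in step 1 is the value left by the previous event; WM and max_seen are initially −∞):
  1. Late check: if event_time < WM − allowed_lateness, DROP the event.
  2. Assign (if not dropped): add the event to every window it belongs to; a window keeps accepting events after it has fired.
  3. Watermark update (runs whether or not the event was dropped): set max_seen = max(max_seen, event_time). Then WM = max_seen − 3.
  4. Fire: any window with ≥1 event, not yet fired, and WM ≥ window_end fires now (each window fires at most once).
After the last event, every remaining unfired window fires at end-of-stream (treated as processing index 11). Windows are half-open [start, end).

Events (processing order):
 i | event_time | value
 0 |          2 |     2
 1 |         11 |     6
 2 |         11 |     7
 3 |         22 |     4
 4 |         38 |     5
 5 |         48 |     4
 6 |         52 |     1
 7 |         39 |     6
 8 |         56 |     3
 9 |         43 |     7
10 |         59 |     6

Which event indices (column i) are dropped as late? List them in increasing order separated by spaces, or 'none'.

i=0 t=2 v=2: → [0,10); WM=-1
i=1 t=11 v=6: → [9,19),[6,16),[3,13); WM=8
i=2 t=11 v=7: → [9,19),[6,16),[3,13); WM=8
i=3 t=22 v=4: → [21,31),[18,28),[15,25); WM=19; [0,10) fires=1 [3,13) fires=2 [6,16) fires=2 [9,19) fires=2
i=4 t=38 v=5: → [36,46),[33,43),[30,40); WM=35; [15,25) fires=1 [18,28) fires=1 [21,31) fires=1
i=5 t=48 v=4: → [48,58),[45,55),[42,52),[39,49); WM=45; [30,40) fires=1 [33,43) fires=1
i=6 t=52 v=1: → [51,61),[48,58),[45,55); WM=49; [36,46) fires=1 [39,49) fires=1
i=7 t=39 v=6: DROP (t<49-0); WM=49
i=8 t=56 v=3: → [54,64),[51,61),[48,58); WM=53; [42,52) fires=1
i=9 t=43 v=7: DROP (t<53-0); WM=53
i=10 t=59 v=6: → [57,67),[54,64),[51,61); WM=56; [45,55) fires=2

7 9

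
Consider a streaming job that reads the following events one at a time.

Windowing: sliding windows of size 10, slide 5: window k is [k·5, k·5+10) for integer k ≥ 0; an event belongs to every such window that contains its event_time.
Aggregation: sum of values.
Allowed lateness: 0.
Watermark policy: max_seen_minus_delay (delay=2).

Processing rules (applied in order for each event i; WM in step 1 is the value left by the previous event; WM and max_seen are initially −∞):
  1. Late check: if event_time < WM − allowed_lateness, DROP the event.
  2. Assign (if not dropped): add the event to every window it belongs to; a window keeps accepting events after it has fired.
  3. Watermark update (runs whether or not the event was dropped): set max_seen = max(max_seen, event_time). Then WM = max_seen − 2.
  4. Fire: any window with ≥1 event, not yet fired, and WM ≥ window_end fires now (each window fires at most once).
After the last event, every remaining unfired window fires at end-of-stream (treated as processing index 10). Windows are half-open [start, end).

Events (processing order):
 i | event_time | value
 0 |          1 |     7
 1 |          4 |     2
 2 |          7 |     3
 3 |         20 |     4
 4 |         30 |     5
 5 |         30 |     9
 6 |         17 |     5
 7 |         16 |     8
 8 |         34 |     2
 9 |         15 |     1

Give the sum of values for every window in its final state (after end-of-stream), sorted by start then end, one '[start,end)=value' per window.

i=0 t=1 v=7: → [0,10); WM=-1
i=1 t=4 v=2: → [0,10); WM=2
i=2 t=7 v=3: → [5,15),[0,10); WM=5
i=3 t=20 v=4: → [20,30),[15,25); WM=18; [0,10) fires=12 [5,15) fires=3
i=4 t=30 v=5: → [30,40),[25,35); WM=28; [15,25) fires=4
i=5 t=30 v=9: → [30,40),[25,35); WM=28
i=6 t=17 v=5: DROP (t<28-0); WM=28
i=7 t=16 v=8: DROP (t<28-0); WM=28
i=8 t=34 v=2: → [30,40),[25,35); WM=32; [20,30) fires=4
i=9 t=15 v=1: DROP (t<32-0); WM=32

[0,10)=12 [5,15)=3 [15,25)=4 [20,30)=4 [25,35)=16 [30,40)=16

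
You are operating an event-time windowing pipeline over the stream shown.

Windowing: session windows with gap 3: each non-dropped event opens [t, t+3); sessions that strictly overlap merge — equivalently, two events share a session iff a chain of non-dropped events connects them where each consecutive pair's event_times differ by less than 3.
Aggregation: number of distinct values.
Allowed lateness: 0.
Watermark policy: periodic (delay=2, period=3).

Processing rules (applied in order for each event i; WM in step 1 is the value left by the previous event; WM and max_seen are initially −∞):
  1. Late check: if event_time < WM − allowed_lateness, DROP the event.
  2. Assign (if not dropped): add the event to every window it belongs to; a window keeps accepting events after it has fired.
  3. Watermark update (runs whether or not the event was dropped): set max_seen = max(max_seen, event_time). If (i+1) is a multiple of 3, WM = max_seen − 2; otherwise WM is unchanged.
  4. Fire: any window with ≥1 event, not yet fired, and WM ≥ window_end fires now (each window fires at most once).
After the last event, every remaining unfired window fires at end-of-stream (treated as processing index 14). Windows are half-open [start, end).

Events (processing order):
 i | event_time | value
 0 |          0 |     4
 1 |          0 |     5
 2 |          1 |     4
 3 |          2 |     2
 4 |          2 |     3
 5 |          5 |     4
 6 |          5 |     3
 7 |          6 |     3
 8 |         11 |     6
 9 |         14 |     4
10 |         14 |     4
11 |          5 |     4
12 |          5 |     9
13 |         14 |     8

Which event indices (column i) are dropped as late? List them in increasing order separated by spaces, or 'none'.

11 12

i=0 t=0 v=4: → [0,3); WM=−∞
i=1 t=0 v=5: → [0,3); WM=−∞
i=2 t=1 v=4: → [0,4); WM=-1
i=3 t=2 v=2: → [0,5); WM=-1
i=4 t=2 v=3: → [0,5); WM=-1
i=5 t=5 v=4: → [5,8); WM=3
i=6 t=5 v=3: → [5,8); WM=3
i=7 t=6 v=3: → [5,9); WM=3
i=8 t=11 v=6: → [11,14); WM=9
i=9 t=14 v=4: → [14,17); WM=9
i=10 t=14 v=4: → [14,17); WM=9
i=11 t=5 v=4: DROP (t<9-0); WM=12
i=12 t=5 v=9: DROP (t<12-0); WM=12
i=13 t=14 v=8: → [14,17); WM=12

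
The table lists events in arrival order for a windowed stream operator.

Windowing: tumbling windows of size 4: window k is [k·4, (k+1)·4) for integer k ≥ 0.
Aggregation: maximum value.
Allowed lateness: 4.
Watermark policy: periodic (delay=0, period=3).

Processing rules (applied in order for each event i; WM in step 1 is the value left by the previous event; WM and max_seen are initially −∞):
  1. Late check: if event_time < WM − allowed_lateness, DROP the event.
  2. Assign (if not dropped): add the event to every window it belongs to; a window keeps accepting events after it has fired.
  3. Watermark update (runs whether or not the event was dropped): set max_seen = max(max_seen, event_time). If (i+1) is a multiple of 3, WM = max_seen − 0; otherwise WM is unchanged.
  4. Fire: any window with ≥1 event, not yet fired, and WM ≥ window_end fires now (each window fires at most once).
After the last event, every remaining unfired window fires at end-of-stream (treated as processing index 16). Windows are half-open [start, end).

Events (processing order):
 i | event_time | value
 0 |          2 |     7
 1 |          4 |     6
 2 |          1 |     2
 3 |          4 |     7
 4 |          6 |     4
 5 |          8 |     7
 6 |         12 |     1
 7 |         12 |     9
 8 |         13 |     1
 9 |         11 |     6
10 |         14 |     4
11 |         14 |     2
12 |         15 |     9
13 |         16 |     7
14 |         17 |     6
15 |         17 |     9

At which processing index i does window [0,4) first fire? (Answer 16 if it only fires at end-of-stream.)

2

i=0 t=2 v=7: → [0,4); WM=−∞
i=1 t=4 v=6: → [4,8); WM=−∞
i=2 t=1 v=2: → [0,4); WM=4; [0,4) fires=7
i=3 t=4 v=7: → [4,8); WM=4
i=4 t=6 v=4: → [4,8); WM=4
i=5 t=8 v=7: → [8,12); WM=8; [4,8) fires=7
i=6 t=12 v=1: → [12,16); WM=8
i=7 t=12 v=9: → [12,16); WM=8
i=8 t=13 v=1: → [12,16); WM=13; [8,12) fires=7
i=9 t=11 v=6: → [8,12); WM=13
i=10 t=14 v=4: → [12,16); WM=13
i=11 t=14 v=2: → [12,16); WM=14
i=12 t=15 v=9: → [12,16); WM=14
i=13 t=16 v=7: → [16,20); WM=14
i=14 t=17 v=6: → [16,20); WM=17; [12,16) fires=9
i=15 t=17 v=9: → [16,20); WM=17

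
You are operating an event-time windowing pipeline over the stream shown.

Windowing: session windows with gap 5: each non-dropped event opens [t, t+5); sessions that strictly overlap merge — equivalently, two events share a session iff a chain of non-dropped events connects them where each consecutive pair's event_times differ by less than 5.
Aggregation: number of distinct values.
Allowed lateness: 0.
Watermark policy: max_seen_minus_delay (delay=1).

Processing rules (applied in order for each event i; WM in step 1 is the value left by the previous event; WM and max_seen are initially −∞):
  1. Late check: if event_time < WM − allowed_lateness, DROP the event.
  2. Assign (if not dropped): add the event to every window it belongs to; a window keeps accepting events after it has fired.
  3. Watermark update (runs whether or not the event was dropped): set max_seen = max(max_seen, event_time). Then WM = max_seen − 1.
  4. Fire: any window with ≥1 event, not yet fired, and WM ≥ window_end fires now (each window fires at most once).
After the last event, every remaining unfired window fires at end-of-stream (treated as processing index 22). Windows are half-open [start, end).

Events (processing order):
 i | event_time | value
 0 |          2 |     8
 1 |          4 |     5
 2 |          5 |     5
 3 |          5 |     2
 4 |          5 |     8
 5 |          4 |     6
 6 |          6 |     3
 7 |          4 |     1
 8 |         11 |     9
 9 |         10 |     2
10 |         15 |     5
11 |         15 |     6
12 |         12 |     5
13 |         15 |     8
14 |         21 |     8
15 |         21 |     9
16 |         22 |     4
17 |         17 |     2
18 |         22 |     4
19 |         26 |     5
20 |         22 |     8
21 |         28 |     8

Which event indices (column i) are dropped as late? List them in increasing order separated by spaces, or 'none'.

7 12 17 20

i=0 t=2 v=8: → [2,7); WM=1
i=1 t=4 v=5: → [2,9); WM=3
i=2 t=5 v=5: → [2,10); WM=4
i=3 t=5 v=2: → [2,10); WM=4
i=4 t=5 v=8: → [2,10); WM=4
i=5 t=4 v=6: → [2,10); WM=4
i=6 t=6 v=3: → [2,11); WM=5
i=7 t=4 v=1: DROP (t<5-0); WM=5
i=8 t=11 v=9: → [11,16); WM=10
i=9 t=10 v=2: → [2,16); WM=10
i=10 t=15 v=5: → [2,20); WM=14
i=11 t=15 v=6: → [2,20); WM=14
i=12 t=12 v=5: DROP (t<14-0); WM=14
i=13 t=15 v=8: → [2,20); WM=14
i=14 t=21 v=8: → [21,26); WM=20
i=15 t=21 v=9: → [21,26); WM=20
i=16 t=22 v=4: → [21,27); WM=21
i=17 t=17 v=2: DROP (t<21-0); WM=21
i=18 t=22 v=4: → [21,27); WM=21
i=19 t=26 v=5: → [21,31); WM=25
i=20 t=22 v=8: DROP (t<25-0); WM=25
i=21 t=28 v=8: → [21,33); WM=27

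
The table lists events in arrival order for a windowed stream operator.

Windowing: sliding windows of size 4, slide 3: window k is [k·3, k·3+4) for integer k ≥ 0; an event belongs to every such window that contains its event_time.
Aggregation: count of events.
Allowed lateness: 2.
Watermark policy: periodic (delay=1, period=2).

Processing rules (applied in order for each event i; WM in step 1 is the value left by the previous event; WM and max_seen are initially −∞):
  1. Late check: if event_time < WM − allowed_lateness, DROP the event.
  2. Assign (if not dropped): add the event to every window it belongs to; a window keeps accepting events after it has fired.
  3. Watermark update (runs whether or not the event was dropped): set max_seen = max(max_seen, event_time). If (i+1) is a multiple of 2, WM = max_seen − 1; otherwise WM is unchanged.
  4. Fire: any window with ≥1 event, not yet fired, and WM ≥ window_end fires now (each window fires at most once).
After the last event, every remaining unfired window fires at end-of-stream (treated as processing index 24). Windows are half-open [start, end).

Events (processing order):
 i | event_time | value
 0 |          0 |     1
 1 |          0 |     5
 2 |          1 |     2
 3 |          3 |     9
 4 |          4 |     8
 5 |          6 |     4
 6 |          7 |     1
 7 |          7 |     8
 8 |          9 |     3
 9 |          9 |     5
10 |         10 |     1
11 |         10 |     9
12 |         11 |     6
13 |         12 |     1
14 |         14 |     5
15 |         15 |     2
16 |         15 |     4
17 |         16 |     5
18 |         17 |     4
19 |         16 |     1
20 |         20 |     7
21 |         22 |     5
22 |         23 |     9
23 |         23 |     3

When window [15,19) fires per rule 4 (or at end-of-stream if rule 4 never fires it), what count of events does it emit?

i=0 t=0 v=1: → [0,4); WM=−∞
i=1 t=0 v=5: → [0,4); WM=-1
i=2 t=1 v=2: → [0,4); WM=-1
i=3 t=3 v=9: → [3,7),[0,4); WM=2
i=4 t=4 v=8: → [3,7); WM=2
i=5 t=6 v=4: → [6,10),[3,7); WM=5; [0,4) fires=4
i=6 t=7 v=1: → [6,10); WM=5
i=7 t=7 v=8: → [6,10); WM=6
i=8 t=9 v=3: → [9,13),[6,10); WM=6
i=9 t=9 v=5: → [9,13),[6,10); WM=8; [3,7) fires=3
i=10 t=10 v=1: → [9,13); WM=8
i=11 t=10 v=9: → [9,13); WM=9
i=12 t=11 v=6: → [9,13); WM=9
i=13 t=12 v=1: → [12,16),[9,13); WM=11; [6,10) fires=5
i=14 t=14 v=5: → [12,16); WM=11
i=15 t=15 v=2: → [15,19),[12,16); WM=14; [9,13) fires=6
i=16 t=15 v=4: → [15,19),[12,16); WM=14
i=17 t=16 v=5: → [15,19); WM=15
i=18 t=17 v=4: → [15,19); WM=15
i=19 t=16 v=1: → [15,19); WM=16; [12,16) fires=4
i=20 t=20 v=7: → [18,22); WM=16
i=21 t=22 v=5: → [21,25); WM=21; [15,19) fires=5
i=22 t=23 v=9: → [21,25); WM=21
i=23 t=23 v=3: → [21,25); WM=22; [18,22) fires=1

5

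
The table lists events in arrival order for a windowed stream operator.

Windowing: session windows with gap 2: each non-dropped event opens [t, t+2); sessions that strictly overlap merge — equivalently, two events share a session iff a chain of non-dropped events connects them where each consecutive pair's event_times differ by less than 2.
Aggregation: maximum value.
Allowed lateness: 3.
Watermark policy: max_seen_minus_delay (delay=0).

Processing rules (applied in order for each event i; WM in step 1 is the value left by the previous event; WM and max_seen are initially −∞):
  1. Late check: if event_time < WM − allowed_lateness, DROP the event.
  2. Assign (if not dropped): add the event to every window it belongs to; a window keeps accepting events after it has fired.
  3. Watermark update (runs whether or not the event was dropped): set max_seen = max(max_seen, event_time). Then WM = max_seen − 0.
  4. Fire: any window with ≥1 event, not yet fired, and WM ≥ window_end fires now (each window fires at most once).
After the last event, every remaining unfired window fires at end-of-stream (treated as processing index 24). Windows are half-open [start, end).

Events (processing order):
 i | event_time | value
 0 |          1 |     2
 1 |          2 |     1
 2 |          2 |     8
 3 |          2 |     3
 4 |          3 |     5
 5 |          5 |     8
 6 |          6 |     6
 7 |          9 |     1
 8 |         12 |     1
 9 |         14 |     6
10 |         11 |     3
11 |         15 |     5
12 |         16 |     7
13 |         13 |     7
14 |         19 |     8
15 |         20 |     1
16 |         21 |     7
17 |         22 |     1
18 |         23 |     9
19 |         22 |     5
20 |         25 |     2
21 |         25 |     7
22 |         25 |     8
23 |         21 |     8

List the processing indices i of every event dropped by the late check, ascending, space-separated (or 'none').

23

i=0 t=1 v=2: → [1,3); WM=1
i=1 t=2 v=1: → [1,4); WM=2
i=2 t=2 v=8: → [1,4); WM=2
i=3 t=2 v=3: → [1,4); WM=2
i=4 t=3 v=5: → [1,5); WM=3
i=5 t=5 v=8: → [5,7); WM=5
i=6 t=6 v=6: → [5,8); WM=6
i=7 t=9 v=1: → [9,11); WM=9
i=8 t=12 v=1: → [12,14); WM=12
i=9 t=14 v=6: → [14,16); WM=14
i=10 t=11 v=3: → [11,14); WM=14
i=11 t=15 v=5: → [14,17); WM=15
i=12 t=16 v=7: → [14,18); WM=16
i=13 t=13 v=7: → [11,18); WM=16
i=14 t=19 v=8: → [19,21); WM=19
i=15 t=20 v=1: → [19,22); WM=20
i=16 t=21 v=7: → [19,23); WM=21
i=17 t=22 v=1: → [19,24); WM=22
i=18 t=23 v=9: → [19,25); WM=23
i=19 t=22 v=5: → [19,25); WM=23
i=20 t=25 v=2: → [25,27); WM=25
i=21 t=25 v=7: → [25,27); WM=25
i=22 t=25 v=8: → [25,27); WM=25
i=23 t=21 v=8: DROP (t<25-3); WM=25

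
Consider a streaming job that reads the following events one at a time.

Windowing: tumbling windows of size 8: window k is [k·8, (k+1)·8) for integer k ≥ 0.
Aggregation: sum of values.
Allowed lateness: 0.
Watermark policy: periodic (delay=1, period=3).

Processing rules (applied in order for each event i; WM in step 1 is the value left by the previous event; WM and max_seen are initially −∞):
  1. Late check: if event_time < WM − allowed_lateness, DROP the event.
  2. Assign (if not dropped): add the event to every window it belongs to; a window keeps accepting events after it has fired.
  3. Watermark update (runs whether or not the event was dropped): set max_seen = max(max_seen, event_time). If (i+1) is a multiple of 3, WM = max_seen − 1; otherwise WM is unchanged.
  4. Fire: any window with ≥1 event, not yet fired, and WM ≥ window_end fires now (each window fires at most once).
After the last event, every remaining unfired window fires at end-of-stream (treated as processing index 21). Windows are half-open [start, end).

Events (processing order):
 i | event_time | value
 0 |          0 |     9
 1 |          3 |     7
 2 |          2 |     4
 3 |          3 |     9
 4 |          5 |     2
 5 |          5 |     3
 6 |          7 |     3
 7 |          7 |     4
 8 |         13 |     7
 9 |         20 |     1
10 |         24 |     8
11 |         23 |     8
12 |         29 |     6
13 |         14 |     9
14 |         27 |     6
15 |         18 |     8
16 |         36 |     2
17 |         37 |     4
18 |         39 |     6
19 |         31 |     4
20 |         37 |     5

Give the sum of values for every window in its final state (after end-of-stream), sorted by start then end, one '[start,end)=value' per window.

[0,8)=41 [8,16)=7 [16,24)=9 [24,32)=20 [32,40)=17

i=0 t=0 v=9: → [0,8); WM=−∞
i=1 t=3 v=7: → [0,8); WM=−∞
i=2 t=2 v=4: → [0,8); WM=2
i=3 t=3 v=9: → [0,8); WM=2
i=4 t=5 v=2: → [0,8); WM=2
i=5 t=5 v=3: → [0,8); WM=4
i=6 t=7 v=3: → [0,8); WM=4
i=7 t=7 v=4: → [0,8); WM=4
i=8 t=13 v=7: → [8,16); WM=12; [0,8) fires=41
i=9 t=20 v=1: → [16,24); WM=12
i=10 t=24 v=8: → [24,32); WM=12
i=11 t=23 v=8: → [16,24); WM=23; [8,16) fires=7
i=12 t=29 v=6: → [24,32); WM=23
i=13 t=14 v=9: DROP (t<23-0); WM=23
i=14 t=27 v=6: → [24,32); WM=28; [16,24) fires=9
i=15 t=18 v=8: DROP (t<28-0); WM=28
i=16 t=36 v=2: → [32,40); WM=28
i=17 t=37 v=4: → [32,40); WM=36; [24,32) fires=20
i=18 t=39 v=6: → [32,40); WM=36
i=19 t=31 v=4: DROP (t<36-0); WM=36
i=20 t=37 v=5: → [32,40); WM=38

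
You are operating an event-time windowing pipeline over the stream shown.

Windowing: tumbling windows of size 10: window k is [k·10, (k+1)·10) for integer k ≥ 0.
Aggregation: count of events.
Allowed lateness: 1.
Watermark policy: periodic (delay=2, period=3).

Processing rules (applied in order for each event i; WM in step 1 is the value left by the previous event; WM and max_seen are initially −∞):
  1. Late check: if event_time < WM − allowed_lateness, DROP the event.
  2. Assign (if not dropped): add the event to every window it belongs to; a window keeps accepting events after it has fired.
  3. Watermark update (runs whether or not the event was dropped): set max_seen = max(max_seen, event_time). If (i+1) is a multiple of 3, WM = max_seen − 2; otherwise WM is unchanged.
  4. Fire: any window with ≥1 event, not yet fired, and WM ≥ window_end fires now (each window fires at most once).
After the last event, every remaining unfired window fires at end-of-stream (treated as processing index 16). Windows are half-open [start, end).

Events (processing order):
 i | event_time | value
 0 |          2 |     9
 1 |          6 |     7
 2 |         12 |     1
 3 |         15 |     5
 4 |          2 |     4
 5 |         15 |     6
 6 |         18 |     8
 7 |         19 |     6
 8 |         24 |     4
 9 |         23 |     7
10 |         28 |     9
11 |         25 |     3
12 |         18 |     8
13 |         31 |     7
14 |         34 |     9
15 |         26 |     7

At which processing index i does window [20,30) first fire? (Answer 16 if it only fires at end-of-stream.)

i=0 t=2 v=9: → [0,10); WM=−∞
i=1 t=6 v=7: → [0,10); WM=−∞
i=2 t=12 v=1: → [10,20); WM=10; [0,10) fires=2
i=3 t=15 v=5: → [10,20); WM=10
i=4 t=2 v=4: DROP (t<10-1); WM=10
i=5 t=15 v=6: → [10,20); WM=13
i=6 t=18 v=8: → [10,20); WM=13
i=7 t=19 v=6: → [10,20); WM=13
i=8 t=24 v=4: → [20,30); WM=22; [10,20) fires=5
i=9 t=23 v=7: → [20,30); WM=22
i=10 t=28 v=9: → [20,30); WM=22
i=11 t=25 v=3: → [20,30); WM=26
i=12 t=18 v=8: DROP (t<26-1); WM=26
i=13 t=31 v=7: → [30,40); WM=26
i=14 t=34 v=9: → [30,40); WM=32; [20,30) fires=4
i=15 t=26 v=7: DROP (t<32-1); WM=32

14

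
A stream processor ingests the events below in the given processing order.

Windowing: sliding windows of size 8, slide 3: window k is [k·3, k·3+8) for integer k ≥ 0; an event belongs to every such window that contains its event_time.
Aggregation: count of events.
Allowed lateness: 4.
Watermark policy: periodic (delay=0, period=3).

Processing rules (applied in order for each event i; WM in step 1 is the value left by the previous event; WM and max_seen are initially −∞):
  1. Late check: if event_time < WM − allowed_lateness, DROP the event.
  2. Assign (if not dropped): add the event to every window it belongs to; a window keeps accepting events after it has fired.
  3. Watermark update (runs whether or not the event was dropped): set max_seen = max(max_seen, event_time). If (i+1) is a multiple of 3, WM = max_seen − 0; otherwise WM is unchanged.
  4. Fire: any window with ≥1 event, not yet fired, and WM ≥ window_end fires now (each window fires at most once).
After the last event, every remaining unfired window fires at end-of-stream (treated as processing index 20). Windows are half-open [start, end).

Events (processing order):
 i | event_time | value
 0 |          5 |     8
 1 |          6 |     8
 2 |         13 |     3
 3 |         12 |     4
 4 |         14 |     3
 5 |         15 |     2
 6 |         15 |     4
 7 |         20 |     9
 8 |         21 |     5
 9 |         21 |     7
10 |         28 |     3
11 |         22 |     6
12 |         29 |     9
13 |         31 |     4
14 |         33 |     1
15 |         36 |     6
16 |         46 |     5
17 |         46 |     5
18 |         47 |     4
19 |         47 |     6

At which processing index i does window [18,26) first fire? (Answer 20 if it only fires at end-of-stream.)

i=0 t=5 v=8: → [3,11),[0,8); WM=−∞
i=1 t=6 v=8: → [6,14),[3,11),[0,8); WM=−∞
i=2 t=13 v=3: → [12,20),[9,17),[6,14); WM=13; [0,8) fires=2 [3,11) fires=2
i=3 t=12 v=4: → [12,20),[9,17),[6,14); WM=13
i=4 t=14 v=3: → [12,20),[9,17); WM=13
i=5 t=15 v=2: → [15,23),[12,20),[9,17); WM=15; [6,14) fires=3
i=6 t=15 v=4: → [15,23),[12,20),[9,17); WM=15
i=7 t=20 v=9: → [18,26),[15,23); WM=15
i=8 t=21 v=5: → [21,29),[18,26),[15,23); WM=21; [9,17) fires=5 [12,20) fires=5
i=9 t=21 v=7: → [21,29),[18,26),[15,23); WM=21
i=10 t=28 v=3: → [27,35),[24,32),[21,29); WM=21
i=11 t=22 v=6: → [21,29),[18,26),[15,23); WM=28; [15,23) fires=6 [18,26) fires=4
i=12 t=29 v=9: → [27,35),[24,32); WM=28
i=13 t=31 v=4: → [30,38),[27,35),[24,32); WM=28
i=14 t=33 v=1: → [33,41),[30,38),[27,35); WM=33; [21,29) fires=4 [24,32) fires=3
i=15 t=36 v=6: → [36,44),[33,41),[30,38); WM=33
i=16 t=46 v=5: → [45,53),[42,50),[39,47); WM=33
i=17 t=46 v=5: → [45,53),[42,50),[39,47); WM=46; [27,35) fires=4 [30,38) fires=3 [33,41) fires=2 [36,44) fires=1
i=18 t=47 v=4: → [45,53),[42,50); WM=46
i=19 t=47 v=6: → [45,53),[42,50); WM=46

11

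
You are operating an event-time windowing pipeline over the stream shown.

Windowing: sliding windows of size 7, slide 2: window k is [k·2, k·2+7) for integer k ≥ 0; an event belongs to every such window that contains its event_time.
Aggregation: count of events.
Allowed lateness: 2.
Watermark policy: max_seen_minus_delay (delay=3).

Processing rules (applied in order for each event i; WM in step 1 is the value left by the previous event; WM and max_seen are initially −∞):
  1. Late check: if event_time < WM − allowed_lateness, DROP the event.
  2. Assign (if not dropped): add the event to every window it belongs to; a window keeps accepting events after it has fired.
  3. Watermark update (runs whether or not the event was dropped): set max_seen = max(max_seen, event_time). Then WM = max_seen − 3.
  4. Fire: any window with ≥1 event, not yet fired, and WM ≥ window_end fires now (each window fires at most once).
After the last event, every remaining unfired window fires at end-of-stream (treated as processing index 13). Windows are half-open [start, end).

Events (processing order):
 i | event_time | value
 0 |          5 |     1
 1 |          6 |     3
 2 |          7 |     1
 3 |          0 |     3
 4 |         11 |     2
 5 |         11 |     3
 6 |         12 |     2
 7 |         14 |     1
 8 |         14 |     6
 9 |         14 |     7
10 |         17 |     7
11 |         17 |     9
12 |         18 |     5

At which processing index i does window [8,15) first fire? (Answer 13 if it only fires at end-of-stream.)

i=0 t=5 v=1: → [4,11),[2,9),[0,7); WM=2
i=1 t=6 v=3: → [6,13),[4,11),[2,9),[0,7); WM=3
i=2 t=7 v=1: → [6,13),[4,11),[2,9); WM=4
i=3 t=0 v=3: DROP (t<4-2); WM=4
i=4 t=11 v=2: → [10,17),[8,15),[6,13); WM=8; [0,7) fires=2
i=5 t=11 v=3: → [10,17),[8,15),[6,13); WM=8
i=6 t=12 v=2: → [12,19),[10,17),[8,15),[6,13); WM=9; [2,9) fires=3
i=7 t=14 v=1: → [14,21),[12,19),[10,17),[8,15); WM=11; [4,11) fires=3
i=8 t=14 v=6: → [14,21),[12,19),[10,17),[8,15); WM=11
i=9 t=14 v=7: → [14,21),[12,19),[10,17),[8,15); WM=11
i=10 t=17 v=7: → [16,23),[14,21),[12,19); WM=14; [6,13) fires=5
i=11 t=17 v=9: → [16,23),[14,21),[12,19); WM=14
i=12 t=18 v=5: → [18,25),[16,23),[14,21),[12,19); WM=15; [8,15) fires=6

12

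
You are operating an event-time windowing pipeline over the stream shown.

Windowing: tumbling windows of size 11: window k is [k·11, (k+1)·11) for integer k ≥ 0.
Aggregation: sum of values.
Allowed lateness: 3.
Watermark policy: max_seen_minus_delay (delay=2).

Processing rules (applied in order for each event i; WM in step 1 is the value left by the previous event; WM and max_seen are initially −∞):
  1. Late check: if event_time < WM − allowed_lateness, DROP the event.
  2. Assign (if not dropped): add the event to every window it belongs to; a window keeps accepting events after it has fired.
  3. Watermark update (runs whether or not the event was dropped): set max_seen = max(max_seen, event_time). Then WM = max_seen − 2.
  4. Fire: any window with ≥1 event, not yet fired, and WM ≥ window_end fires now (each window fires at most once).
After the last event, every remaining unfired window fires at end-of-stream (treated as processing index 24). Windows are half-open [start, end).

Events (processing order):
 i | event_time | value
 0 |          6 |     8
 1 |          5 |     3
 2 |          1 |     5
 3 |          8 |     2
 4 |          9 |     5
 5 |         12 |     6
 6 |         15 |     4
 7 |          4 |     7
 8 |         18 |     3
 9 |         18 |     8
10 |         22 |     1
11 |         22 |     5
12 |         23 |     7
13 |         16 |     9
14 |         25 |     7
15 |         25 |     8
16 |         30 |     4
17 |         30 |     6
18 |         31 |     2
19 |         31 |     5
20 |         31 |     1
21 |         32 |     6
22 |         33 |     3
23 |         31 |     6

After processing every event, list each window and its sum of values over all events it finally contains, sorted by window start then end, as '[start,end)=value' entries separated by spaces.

i=0 t=6 v=8: → [0,11); WM=4
i=1 t=5 v=3: → [0,11); WM=4
i=2 t=1 v=5: → [0,11); WM=4
i=3 t=8 v=2: → [0,11); WM=6
i=4 t=9 v=5: → [0,11); WM=7
i=5 t=12 v=6: → [11,22); WM=10
i=6 t=15 v=4: → [11,22); WM=13; [0,11) fires=23
i=7 t=4 v=7: DROP (t<13-3); WM=13
i=8 t=18 v=3: → [11,22); WM=16
i=9 t=18 v=8: → [11,22); WM=16
i=10 t=22 v=1: → [22,33); WM=20
i=11 t=22 v=5: → [22,33); WM=20
i=12 t=23 v=7: → [22,33); WM=21
i=13 t=16 v=9: DROP (t<21-3); WM=21
i=14 t=25 v=7: → [22,33); WM=23; [11,22) fires=21
i=15 t=25 v=8: → [22,33); WM=23
i=16 t=30 v=4: → [22,33); WM=28
i=17 t=30 v=6: → [22,33); WM=28
i=18 t=31 v=2: → [22,33); WM=29
i=19 t=31 v=5: → [22,33); WM=29
i=20 t=31 v=1: → [22,33); WM=29
i=21 t=32 v=6: → [22,33); WM=30
i=22 t=33 v=3: → [33,44); WM=31
i=23 t=31 v=6: → [22,33); WM=31

[0,11)=23 [11,22)=21 [22,33)=58 [33,44)=3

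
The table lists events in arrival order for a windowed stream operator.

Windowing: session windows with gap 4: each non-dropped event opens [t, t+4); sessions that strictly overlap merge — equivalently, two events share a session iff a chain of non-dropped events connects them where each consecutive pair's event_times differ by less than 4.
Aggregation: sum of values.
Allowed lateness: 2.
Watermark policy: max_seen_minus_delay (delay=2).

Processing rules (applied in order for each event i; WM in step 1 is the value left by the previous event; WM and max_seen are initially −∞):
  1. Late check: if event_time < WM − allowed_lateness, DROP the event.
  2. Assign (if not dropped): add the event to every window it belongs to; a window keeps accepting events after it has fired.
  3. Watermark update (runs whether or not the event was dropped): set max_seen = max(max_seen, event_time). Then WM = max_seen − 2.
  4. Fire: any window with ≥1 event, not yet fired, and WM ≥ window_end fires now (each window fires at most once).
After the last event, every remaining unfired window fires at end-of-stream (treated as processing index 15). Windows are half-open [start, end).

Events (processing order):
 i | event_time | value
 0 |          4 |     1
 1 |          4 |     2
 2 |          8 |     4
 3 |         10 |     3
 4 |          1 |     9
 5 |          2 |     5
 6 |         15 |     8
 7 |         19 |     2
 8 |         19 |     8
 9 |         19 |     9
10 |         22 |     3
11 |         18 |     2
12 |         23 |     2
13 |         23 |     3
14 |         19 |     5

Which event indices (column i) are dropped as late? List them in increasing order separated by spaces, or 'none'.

4 5

i=0 t=4 v=1: → [4,8); WM=2
i=1 t=4 v=2: → [4,8); WM=2
i=2 t=8 v=4: → [8,12); WM=6
i=3 t=10 v=3: → [8,14); WM=8
i=4 t=1 v=9: DROP (t<8-2); WM=8
i=5 t=2 v=5: DROP (t<8-2); WM=8
i=6 t=15 v=8: → [15,19); WM=13
i=7 t=19 v=2: → [19,23); WM=17
i=8 t=19 v=8: → [19,23); WM=17
i=9 t=19 v=9: → [19,23); WM=17
i=10 t=22 v=3: → [19,26); WM=20
i=11 t=18 v=2: → [15,26); WM=20
i=12 t=23 v=2: → [15,27); WM=21
i=13 t=23 v=3: → [15,27); WM=21
i=14 t=19 v=5: → [15,27); WM=21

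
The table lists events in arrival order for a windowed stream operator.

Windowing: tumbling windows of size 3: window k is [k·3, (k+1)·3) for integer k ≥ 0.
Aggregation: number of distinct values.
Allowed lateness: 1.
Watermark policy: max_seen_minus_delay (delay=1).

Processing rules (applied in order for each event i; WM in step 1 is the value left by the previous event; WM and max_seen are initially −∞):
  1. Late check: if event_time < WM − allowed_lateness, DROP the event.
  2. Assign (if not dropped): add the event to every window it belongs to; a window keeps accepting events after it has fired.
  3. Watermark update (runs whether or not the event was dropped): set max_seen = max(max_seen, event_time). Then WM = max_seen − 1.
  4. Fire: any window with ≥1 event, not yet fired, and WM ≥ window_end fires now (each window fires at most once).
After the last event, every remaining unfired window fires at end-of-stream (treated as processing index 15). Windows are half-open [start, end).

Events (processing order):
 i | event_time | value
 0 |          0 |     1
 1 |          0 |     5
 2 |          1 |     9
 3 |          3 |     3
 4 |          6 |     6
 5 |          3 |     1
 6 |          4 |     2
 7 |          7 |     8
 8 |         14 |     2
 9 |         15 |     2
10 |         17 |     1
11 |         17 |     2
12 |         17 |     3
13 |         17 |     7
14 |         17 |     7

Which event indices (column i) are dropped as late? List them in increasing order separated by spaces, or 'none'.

5

i=0 t=0 v=1: → [0,3); WM=-1
i=1 t=0 v=5: → [0,3); WM=-1
i=2 t=1 v=9: → [0,3); WM=0
i=3 t=3 v=3: → [3,6); WM=2
i=4 t=6 v=6: → [6,9); WM=5; [0,3) fires=3
i=5 t=3 v=1: DROP (t<5-1); WM=5
i=6 t=4 v=2: → [3,6); WM=5
i=7 t=7 v=8: → [6,9); WM=6; [3,6) fires=2
i=8 t=14 v=2: → [12,15); WM=13; [6,9) fires=2
i=9 t=15 v=2: → [15,18); WM=14
i=10 t=17 v=1: → [15,18); WM=16; [12,15) fires=1
i=11 t=17 v=2: → [15,18); WM=16
i=12 t=17 v=3: → [15,18); WM=16
i=13 t=17 v=7: → [15,18); WM=16
i=14 t=17 v=7: → [15,18); WM=16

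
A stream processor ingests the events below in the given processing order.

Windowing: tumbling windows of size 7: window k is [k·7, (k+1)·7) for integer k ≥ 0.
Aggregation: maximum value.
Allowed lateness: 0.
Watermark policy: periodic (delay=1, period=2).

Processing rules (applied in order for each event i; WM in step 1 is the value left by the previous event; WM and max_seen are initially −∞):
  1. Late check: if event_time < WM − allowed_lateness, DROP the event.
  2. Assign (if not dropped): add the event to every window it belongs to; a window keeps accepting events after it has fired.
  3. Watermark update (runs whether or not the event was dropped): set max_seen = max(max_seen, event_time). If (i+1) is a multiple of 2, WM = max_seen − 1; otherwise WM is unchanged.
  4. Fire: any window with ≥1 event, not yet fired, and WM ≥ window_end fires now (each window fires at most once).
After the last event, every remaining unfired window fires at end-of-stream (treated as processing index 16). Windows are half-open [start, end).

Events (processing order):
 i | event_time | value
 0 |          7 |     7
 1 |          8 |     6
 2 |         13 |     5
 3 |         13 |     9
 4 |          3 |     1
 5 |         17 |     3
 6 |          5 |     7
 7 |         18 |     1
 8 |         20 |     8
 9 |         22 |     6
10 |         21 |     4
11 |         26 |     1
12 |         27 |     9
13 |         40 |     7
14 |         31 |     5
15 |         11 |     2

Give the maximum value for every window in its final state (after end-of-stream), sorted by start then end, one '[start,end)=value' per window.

i=0 t=7 v=7: → [7,14); WM=−∞
i=1 t=8 v=6: → [7,14); WM=7
i=2 t=13 v=5: → [7,14); WM=7
i=3 t=13 v=9: → [7,14); WM=12
i=4 t=3 v=1: DROP (t<12-0); WM=12
i=5 t=17 v=3: → [14,21); WM=16; [7,14) fires=9
i=6 t=5 v=7: DROP (t<16-0); WM=16
i=7 t=18 v=1: → [14,21); WM=17
i=8 t=20 v=8: → [14,21); WM=17
i=9 t=22 v=6: → [21,28); WM=21; [14,21) fires=8
i=10 t=21 v=4: → [21,28); WM=21
i=11 t=26 v=1: → [21,28); WM=25
i=12 t=27 v=9: → [21,28); WM=25
i=13 t=40 v=7: → [35,42); WM=39; [21,28) fires=9
i=14 t=31 v=5: DROP (t<39-0); WM=39
i=15 t=11 v=2: DROP (t<39-0); WM=39

[7,14)=9 [14,21)=8 [21,28)=9 [35,42)=7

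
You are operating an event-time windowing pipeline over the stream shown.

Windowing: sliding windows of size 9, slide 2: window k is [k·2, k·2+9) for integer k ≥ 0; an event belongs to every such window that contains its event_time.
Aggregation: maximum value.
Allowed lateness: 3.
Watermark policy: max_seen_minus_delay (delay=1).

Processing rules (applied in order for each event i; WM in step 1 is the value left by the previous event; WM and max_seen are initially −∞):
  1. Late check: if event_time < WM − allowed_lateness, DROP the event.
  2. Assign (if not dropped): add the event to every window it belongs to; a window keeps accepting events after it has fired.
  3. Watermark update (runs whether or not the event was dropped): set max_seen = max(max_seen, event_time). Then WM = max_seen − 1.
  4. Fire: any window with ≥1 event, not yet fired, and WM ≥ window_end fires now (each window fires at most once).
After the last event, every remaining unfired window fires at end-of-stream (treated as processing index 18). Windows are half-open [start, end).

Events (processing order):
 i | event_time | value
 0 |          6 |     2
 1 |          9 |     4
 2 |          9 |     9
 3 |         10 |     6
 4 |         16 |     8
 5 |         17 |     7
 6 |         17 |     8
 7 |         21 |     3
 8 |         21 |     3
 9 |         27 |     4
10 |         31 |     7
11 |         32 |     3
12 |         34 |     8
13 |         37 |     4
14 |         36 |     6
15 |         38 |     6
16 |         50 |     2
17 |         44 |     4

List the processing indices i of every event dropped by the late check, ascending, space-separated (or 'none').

17

i=0 t=6 v=2: → [6,15),[4,13),[2,11),[0,9); WM=5
i=1 t=9 v=4: → [8,17),[6,15),[4,13),[2,11); WM=8
i=2 t=9 v=9: → [8,17),[6,15),[4,13),[2,11); WM=8
i=3 t=10 v=6: → [10,19),[8,17),[6,15),[4,13),[2,11); WM=9; [0,9) fires=2
i=4 t=16 v=8: → [16,25),[14,23),[12,21),[10,19),[8,17); WM=15; [2,11) fires=9 [4,13) fires=9 [6,15) fires=9
i=5 t=17 v=7: → [16,25),[14,23),[12,21),[10,19); WM=16
i=6 t=17 v=8: → [16,25),[14,23),[12,21),[10,19); WM=16
i=7 t=21 v=3: → [20,29),[18,27),[16,25),[14,23); WM=20; [8,17) fires=9 [10,19) fires=8
i=8 t=21 v=3: → [20,29),[18,27),[16,25),[14,23); WM=20
i=9 t=27 v=4: → [26,35),[24,33),[22,31),[20,29); WM=26; [12,21) fires=8 [14,23) fires=8 [16,25) fires=8
i=10 t=31 v=7: → [30,39),[28,37),[26,35),[24,33); WM=30; [18,27) fires=3 [20,29) fires=4
i=11 t=32 v=3: → [32,41),[30,39),[28,37),[26,35),[24,33); WM=31; [22,31) fires=4
i=12 t=34 v=8: → [34,43),[32,41),[30,39),[28,37),[26,35); WM=33; [24,33) fires=7
i=13 t=37 v=4: → [36,45),[34,43),[32,41),[30,39); WM=36; [26,35) fires=8
i=14 t=36 v=6: → [36,45),[34,43),[32,41),[30,39),[28,37); WM=36
i=15 t=38 v=6: → [38,47),[36,45),[34,43),[32,41),[30,39); WM=37; [28,37) fires=8
i=16 t=50 v=2: → [50,59),[48,57),[46,55),[44,53),[42,51); WM=49; [30,39) fires=8 [32,41) fires=8 [34,43) fires=8 [36,45) fires=6 [38,47) fires=6
i=17 t=44 v=4: DROP (t<49-3); WM=49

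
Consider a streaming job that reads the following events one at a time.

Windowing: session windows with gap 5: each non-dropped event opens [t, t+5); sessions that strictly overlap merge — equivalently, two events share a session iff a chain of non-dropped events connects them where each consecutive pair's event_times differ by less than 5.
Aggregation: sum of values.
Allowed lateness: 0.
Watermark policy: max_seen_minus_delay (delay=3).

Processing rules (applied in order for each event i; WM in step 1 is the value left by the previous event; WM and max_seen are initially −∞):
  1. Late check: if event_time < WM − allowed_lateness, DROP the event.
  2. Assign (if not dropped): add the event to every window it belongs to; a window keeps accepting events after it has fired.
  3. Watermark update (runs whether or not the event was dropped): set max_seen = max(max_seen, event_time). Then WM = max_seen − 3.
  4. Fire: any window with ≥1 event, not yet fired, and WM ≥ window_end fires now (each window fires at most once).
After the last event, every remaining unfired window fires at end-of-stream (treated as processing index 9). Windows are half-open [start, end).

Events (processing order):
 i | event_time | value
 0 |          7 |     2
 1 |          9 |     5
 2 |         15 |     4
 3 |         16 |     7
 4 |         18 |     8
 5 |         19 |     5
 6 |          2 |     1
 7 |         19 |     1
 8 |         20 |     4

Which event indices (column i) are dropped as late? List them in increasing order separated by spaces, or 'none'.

6

i=0 t=7 v=2: → [7,12); WM=4
i=1 t=9 v=5: → [7,14); WM=6
i=2 t=15 v=4: → [15,20); WM=12
i=3 t=16 v=7: → [15,21); WM=13
i=4 t=18 v=8: → [15,23); WM=15
i=5 t=19 v=5: → [15,24); WM=16
i=6 t=2 v=1: DROP (t<16-0); WM=16
i=7 t=19 v=1: → [15,24); WM=16
i=8 t=20 v=4: → [15,25); WM=17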